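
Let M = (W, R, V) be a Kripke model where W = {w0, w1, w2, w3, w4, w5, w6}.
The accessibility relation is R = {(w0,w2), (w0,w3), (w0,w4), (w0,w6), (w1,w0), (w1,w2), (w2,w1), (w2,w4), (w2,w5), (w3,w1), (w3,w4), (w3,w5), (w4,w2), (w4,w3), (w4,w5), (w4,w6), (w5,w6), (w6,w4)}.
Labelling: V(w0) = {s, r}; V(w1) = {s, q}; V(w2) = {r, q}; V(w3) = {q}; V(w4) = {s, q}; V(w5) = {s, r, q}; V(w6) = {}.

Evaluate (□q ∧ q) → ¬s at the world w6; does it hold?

Yes

Recall that □ψ holds at a world iff ψ holds at every accessible world, and ◇ψ holds iff ψ holds at some accessible world.
At w6: □q ∧ q is false, ¬s is true, so (□q ∧ q) → ¬s is true.
  At w6: □q is true, q is false, so □q ∧ q is false.
    At w6: □q requires q at every successor {w4}.
      At w4: q is true.
    So □q is true at w6.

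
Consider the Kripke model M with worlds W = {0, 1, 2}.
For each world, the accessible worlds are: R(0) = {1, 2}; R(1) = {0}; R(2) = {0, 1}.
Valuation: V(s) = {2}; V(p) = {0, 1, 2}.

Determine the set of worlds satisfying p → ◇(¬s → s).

0

Recall that ◇ψ holds at a world iff ψ holds at some accessible world.
Let φ = p → ◇(¬s → s). Evaluate φ at each world:
  0 (successors {1, 2}): φ is true.
  1 (successors {0}): φ is false.
  2 (successors {0, 1}): φ is false.
For instance, at 0:
  At 0: p is true, ◇(¬s → s) is true, so p → ◇(¬s → s) is true.
    At 0: ◇(¬s → s) requires ¬s → s at some successor in {1, 2}.
      ¬s → s holds at 2, so ◇(¬s → s) is true at 0.
Satisfying worlds: {0}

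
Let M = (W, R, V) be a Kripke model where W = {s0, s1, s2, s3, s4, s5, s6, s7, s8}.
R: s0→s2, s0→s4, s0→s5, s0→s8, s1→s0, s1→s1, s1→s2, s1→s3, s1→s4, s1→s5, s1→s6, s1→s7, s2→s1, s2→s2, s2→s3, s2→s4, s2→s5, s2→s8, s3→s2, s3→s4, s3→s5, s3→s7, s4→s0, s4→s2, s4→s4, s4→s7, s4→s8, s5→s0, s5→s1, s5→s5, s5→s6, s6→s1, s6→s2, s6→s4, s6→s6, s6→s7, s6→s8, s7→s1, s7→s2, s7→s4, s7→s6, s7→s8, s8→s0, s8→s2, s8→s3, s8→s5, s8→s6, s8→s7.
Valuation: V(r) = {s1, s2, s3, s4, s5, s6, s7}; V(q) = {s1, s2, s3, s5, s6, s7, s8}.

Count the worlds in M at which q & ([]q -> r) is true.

7

Let φ = q & ([]q -> r). Evaluate φ at each world:
  s0 (successors {s2, s4, s5, s8}): φ is false.
  s1 (successors {s0, s1, s2, s3, s4, s5, s6, s7}): φ is true.
  s2 (successors {s1, s2, s3, s4, s5, s8}): φ is true.
  s3 (successors {s2, s4, s5, s7}): φ is true.
  s4 (successors {s0, s2, s4, s7, s8}): φ is false.
  s5 (successors {s0, s1, s5, s6}): φ is true.
  s6 (successors {s1, s2, s4, s6, s7, s8}): φ is true.
  s7 (successors {s1, s2, s4, s6, s8}): φ is true.
  s8 (successors {s0, s2, s3, s5, s6, s7}): φ is true.
For instance, at s1:
  At s1: q is true, []q -> r is true, so q & ([]q -> r) is true.
    At s1: []q is false, r is true, so []q -> r is true.
      At s1: []q requires q at every successor {s0, s1, s2, s3, s4, s5, s6, s7}.
        q fails at s0, so []q is false at s1.
Satisfying worlds: {s1, s2, s3, s5, s6, s7, s8}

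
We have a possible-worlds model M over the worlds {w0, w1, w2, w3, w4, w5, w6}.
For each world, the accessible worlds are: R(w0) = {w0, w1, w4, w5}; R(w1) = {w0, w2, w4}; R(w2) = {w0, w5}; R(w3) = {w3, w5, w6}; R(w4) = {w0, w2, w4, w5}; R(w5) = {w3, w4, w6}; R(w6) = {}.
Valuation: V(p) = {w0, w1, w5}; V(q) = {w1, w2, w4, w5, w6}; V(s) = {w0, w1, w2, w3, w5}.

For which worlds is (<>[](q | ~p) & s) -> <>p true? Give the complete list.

w0, w1, w2, w3, w4, w6

Let φ = (<>[](q | ~p) & s) -> <>p. Evaluate φ at each world:
  w0 (successors {w0, w1, w4, w5}): φ is true.
  w1 (successors {w0, w2, w4}): φ is true.
  w2 (successors {w0, w5}): φ is true.
  w3 (successors {w3, w5, w6}): φ is true.
  w4 (successors {w0, w2, w4, w5}): φ is true.
  w5 (successors {w3, w4, w6}): φ is false.
  w6 (successors ∅): φ is true.
For instance, at w5:
  At w5: <>[](q | ~p) & s is true, <>p is false, so (<>[](q | ~p) & s) -> <>p is false.
    At w5: <>[](q | ~p) is true, s is true, so <>[](q | ~p) & s is true.
      At w5: <>[](q | ~p) requires [](q | ~p) at some successor in {w3, w4, w6}.
        [](q | ~p) holds at w3, so <>[](q | ~p) is true at w5.
    At w5: <>p requires p at some successor in {w3, w4, w6}.
      At w3: p is false.
      At w4: p is false.
      At w6: p is false.
    So <>p is false at w5.
Satisfying worlds: {w0, w1, w2, w3, w4, w6}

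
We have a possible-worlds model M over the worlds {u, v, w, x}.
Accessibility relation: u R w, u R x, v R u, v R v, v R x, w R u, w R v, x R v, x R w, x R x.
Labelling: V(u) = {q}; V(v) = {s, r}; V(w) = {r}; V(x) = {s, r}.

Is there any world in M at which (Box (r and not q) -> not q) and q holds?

Let φ = (Box (r and not q) -> not q) and q. Evaluate φ at each world:
  u (successors {w, x}): φ is false.
  v (successors {u, v, x}): φ is false.
  w (successors {u, v}): φ is false.
  x (successors {v, w, x}): φ is false.
For instance, at x:
  At x: Box (r and not q) -> not q is true, q is false, so (Box (r and not q) -> not q) and q is false.
    At x: Box (r and not q) is true, not q is true, so Box (r and not q) -> not q is true.
      At x: Box (r and not q) requires r and not q at every successor {v, w, x}.
        At v: r and not q is true.
        At w: r and not q is true.
        At x: r and not q is true.
      So Box (r and not q) is true at x.

No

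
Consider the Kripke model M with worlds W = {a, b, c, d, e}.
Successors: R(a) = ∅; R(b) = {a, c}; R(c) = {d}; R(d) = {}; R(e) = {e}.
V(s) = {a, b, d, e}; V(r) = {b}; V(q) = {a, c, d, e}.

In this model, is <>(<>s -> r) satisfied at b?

Yes

At b: <>(<>s -> r) requires <>s -> r at some successor in {a, c}.
  <>s -> r holds at a, so <>(<>s -> r) is true at b.
    At a: <>s is false, r is false, so <>s -> r is true.
      At a: no accessible worlds, so <>s is false.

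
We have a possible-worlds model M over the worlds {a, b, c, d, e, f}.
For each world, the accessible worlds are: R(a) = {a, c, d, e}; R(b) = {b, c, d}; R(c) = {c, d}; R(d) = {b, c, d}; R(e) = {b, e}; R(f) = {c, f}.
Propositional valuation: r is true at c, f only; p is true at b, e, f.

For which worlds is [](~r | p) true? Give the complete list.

e

Let φ = [](~r | p). Evaluate φ at each world:
  a (successors {a, c, d, e}): φ is false.
  b (successors {b, c, d}): φ is false.
  c (successors {c, d}): φ is false.
  d (successors {b, c, d}): φ is false.
  e (successors {b, e}): φ is true.
  f (successors {c, f}): φ is false.
For instance, at a:
  At a: [](~r | p) requires ~r | p at every successor {a, c, d, e}.
    ~r | p fails at c, so [](~r | p) is false at a.
Satisfying worlds: {e}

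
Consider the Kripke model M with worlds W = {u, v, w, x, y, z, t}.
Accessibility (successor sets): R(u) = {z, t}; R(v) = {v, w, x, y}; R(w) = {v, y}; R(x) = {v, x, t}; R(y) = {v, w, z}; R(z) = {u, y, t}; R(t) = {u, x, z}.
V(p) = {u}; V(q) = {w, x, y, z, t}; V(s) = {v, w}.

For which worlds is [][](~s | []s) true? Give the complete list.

Let φ = [][](~s | []s). Evaluate φ at each world:
  u (successors {z, t}): φ is true.
  v (successors {v, w, x, y}): φ is false.
  w (successors {v, y}): φ is false.
  x (successors {v, x, t}): φ is false.
  y (successors {v, w, z}): φ is false.
  z (successors {u, y, t}): φ is false.
  t (successors {u, x, z}): φ is false.
For instance, at t:
  At t: [][](~s | []s) requires [](~s | []s) at every successor {u, x, z}.
    [](~s | []s) fails at x, so [][](~s | []s) is false at t.
      At x: [](~s | []s) requires ~s | []s at every successor {v, x, t}.
        ~s | []s fails at v, so [](~s | []s) is false at x.
Satisfying worlds: {u}

u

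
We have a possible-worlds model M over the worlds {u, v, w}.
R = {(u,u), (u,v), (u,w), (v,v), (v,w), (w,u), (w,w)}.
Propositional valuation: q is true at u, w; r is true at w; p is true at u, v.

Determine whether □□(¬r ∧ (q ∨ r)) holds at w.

No

Recall that □ψ holds at a world iff ψ holds at every accessible world, and ◇ψ holds iff ψ holds at some accessible world.
At w: □□(¬r ∧ (q ∨ r)) requires □(¬r ∧ (q ∨ r)) at every successor {u, w}.
  □(¬r ∧ (q ∨ r)) fails at u, so □□(¬r ∧ (q ∨ r)) is false at w.
    At u: □(¬r ∧ (q ∨ r)) requires ¬r ∧ (q ∨ r) at every successor {u, v, w}.
      ¬r ∧ (q ∨ r) fails at v, so □(¬r ∧ (q ∨ r)) is false at u.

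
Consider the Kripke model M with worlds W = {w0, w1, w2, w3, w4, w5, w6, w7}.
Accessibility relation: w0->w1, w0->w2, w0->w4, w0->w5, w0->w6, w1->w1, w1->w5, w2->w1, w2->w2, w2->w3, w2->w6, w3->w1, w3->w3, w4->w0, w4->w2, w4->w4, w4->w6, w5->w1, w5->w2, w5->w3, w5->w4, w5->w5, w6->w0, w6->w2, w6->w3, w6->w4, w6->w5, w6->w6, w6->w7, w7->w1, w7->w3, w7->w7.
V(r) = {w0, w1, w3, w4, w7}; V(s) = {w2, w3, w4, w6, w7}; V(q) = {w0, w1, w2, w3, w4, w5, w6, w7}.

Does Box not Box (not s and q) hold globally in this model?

No

Let φ = Box not Box (not s and q). Evaluate φ at each world:
  w0 (successors {w1, w2, w4, w5, w6}): φ is false.
  w1 (successors {w1, w5}): φ is false.
  w2 (successors {w1, w2, w3, w6}): φ is false.
  w3 (successors {w1, w3}): φ is false.
  w4 (successors {w0, w2, w4, w6}): φ is true.
  w5 (successors {w1, w2, w3, w4, w5}): φ is false.
  w6 (successors {w0, w2, w3, w4, w5, w6, w7}): φ is true.
  w7 (successors {w1, w3, w7}): φ is false.
Detail at w0 (counterexample):
  At w0: Box not Box (not s and q) requires not Box (not s and q) at every successor {w1, w2, w4, w5, w6}.
    not Box (not s and q) fails at w1, so Box not Box (not s and q) is false at w0.
      At w1: Box (not s and q) is true, so not Box (not s and q) is false.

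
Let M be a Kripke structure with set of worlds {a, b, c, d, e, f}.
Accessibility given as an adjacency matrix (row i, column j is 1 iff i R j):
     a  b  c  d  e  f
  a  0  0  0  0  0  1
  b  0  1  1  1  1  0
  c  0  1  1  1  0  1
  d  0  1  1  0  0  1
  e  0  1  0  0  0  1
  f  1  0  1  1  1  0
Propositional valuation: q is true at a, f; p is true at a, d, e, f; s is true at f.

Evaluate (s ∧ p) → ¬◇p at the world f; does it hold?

No

Recall that ◇ψ holds at a world iff ψ holds at some accessible world.
At f: s ∧ p is true, ¬◇p is false, so (s ∧ p) → ¬◇p is false.
  At f: ◇p is true, so ¬◇p is false.
    At f: ◇p requires p at some successor in {a, c, d, e}.
      p holds at a, so ◇p is true at f.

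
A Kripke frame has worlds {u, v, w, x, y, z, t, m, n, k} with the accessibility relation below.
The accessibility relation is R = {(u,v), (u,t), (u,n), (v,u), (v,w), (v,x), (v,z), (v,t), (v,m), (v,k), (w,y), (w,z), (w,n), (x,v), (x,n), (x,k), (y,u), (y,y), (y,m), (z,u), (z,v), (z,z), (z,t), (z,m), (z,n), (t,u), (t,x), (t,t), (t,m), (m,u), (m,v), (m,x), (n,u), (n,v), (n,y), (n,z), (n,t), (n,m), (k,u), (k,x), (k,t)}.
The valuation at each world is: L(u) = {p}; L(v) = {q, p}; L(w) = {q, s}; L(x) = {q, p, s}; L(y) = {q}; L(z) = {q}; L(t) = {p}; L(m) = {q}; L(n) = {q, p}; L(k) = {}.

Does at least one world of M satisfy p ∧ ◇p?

Yes

Let φ = p ∧ ◇p. Evaluate φ at each world:
  u (successors {v, t, n}): φ is true.
  v (successors {u, w, x, z, t, m, k}): φ is true.
  w (successors {y, z, n}): φ is false.
  x (successors {v, n, k}): φ is true.
  y (successors {u, y, m}): φ is false.
  z (successors {u, v, z, t, m, n}): φ is false.
  t (successors {u, x, t, m}): φ is true.
  m (successors {u, v, x}): φ is false.
  n (successors {u, v, y, z, t, m}): φ is true.
  k (successors {u, x, t}): φ is false.
Detail at u (witness):
  At u: p is true, ◇p is true, so p ∧ ◇p is true.
    At u: ◇p requires p at some successor in {v, t, n}.
      p holds at v, so ◇p is true at u.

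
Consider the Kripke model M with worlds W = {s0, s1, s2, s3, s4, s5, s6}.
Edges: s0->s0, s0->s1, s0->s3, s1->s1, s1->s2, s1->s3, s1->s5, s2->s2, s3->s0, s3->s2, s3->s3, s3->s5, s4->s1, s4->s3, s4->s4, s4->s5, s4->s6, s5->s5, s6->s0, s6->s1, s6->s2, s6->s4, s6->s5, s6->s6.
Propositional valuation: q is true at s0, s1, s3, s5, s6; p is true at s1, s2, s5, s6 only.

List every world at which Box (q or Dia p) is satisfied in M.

Let φ = Box (q or Dia p). Evaluate φ at each world:
  s0 (successors {s0, s1, s3}): φ is true.
  s1 (successors {s1, s2, s3, s5}): φ is true.
  s2 (successors {s2}): φ is true.
  s3 (successors {s0, s2, s3, s5}): φ is true.
  s4 (successors {s1, s3, s4, s5, s6}): φ is true.
  s5 (successors {s5}): φ is true.
  s6 (successors {s0, s1, s2, s4, s5, s6}): φ is true.
For instance, at s5:
  At s5: Box (q or Dia p) requires q or Dia p at every successor {s5}.
      At s5: q is true, Dia p is true, so q or Dia p is true.
  So Box (q or Dia p) is true at s5.
Satisfying worlds: {s0, s1, s2, s3, s4, s5, s6}

s0, s1, s2, s3, s4, s5, s6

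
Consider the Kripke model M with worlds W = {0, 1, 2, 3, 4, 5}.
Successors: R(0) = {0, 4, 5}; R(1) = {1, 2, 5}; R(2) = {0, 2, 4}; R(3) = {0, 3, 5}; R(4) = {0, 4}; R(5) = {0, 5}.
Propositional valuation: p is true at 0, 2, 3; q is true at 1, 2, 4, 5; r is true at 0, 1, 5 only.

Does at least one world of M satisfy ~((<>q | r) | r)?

Let φ = ~((<>q | r) | r). Evaluate φ at each world:
  0 (successors {0, 4, 5}): φ is false.
  1 (successors {1, 2, 5}): φ is false.
  2 (successors {0, 2, 4}): φ is false.
  3 (successors {0, 3, 5}): φ is false.
  4 (successors {0, 4}): φ is false.
  5 (successors {0, 5}): φ is false.
For instance, at 3:
  At 3: (<>q | r) | r is true, so ~((<>q | r) | r) is false.
    At 3: <>q | r is true, r is false, so (<>q | r) | r is true.
      At 3: <>q is true, r is false, so <>q | r is true.

No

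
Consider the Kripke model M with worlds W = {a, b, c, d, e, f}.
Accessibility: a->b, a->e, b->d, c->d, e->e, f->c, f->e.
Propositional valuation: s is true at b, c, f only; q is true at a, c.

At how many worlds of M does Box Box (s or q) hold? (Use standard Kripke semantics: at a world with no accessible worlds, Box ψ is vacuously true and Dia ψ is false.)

Let φ = Box Box (s or q). Evaluate φ at each world:
  a (successors {b, e}): φ is false.
  b (successors {d}): φ is true.
  c (successors {d}): φ is true.
  d (successors ∅): φ is true.
  e (successors {e}): φ is false.
  f (successors {c, e}): φ is false.
For instance, at c:
  At c: Box Box (s or q) requires Box (s or q) at every successor {d}.
      At d: no accessible worlds, so Box (s or q) holds vacuously.
  So Box Box (s or q) is true at c.
Satisfying worlds: {b, c, d}

3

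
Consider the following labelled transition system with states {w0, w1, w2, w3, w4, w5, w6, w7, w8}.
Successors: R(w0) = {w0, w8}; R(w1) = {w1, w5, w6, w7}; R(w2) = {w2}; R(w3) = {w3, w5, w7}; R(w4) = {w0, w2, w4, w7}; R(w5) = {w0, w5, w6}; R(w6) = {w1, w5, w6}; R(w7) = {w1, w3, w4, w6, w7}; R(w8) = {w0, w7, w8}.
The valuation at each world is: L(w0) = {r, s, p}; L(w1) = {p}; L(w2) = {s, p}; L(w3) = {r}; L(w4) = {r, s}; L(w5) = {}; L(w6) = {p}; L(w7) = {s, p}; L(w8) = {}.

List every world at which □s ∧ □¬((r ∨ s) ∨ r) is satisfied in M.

Let φ = □s ∧ □¬((r ∨ s) ∨ r). Evaluate φ at each world:
  w0 (successors {w0, w8}): φ is false.
  w1 (successors {w1, w5, w6, w7}): φ is false.
  w2 (successors {w2}): φ is false.
  w3 (successors {w3, w5, w7}): φ is false.
  w4 (successors {w0, w2, w4, w7}): φ is false.
  w5 (successors {w0, w5, w6}): φ is false.
  w6 (successors {w1, w5, w6}): φ is false.
  w7 (successors {w1, w3, w4, w6, w7}): φ is false.
  w8 (successors {w0, w7, w8}): φ is false.
For instance, at w3:
  At w3: □s is false, □¬((r ∨ s) ∨ r) is false, so □s ∧ □¬((r ∨ s) ∨ r) is false.
    At w3: □s requires s at every successor {w3, w5, w7}.
      s fails at w3, so □s is false at w3.
    At w3: □¬((r ∨ s) ∨ r) requires ¬((r ∨ s) ∨ r) at every successor {w3, w5, w7}.
      ¬((r ∨ s) ∨ r) fails at w3, so □¬((r ∨ s) ∨ r) is false at w3.
Satisfying worlds: none.

none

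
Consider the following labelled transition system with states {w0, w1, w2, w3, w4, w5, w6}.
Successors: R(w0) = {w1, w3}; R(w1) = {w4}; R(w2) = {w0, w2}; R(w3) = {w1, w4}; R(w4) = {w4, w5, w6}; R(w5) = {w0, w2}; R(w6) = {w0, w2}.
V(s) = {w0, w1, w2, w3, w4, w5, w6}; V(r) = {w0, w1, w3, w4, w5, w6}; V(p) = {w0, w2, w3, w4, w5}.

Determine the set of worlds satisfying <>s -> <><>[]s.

w0, w1, w2, w3, w4, w5, w6

Recall that []ψ holds at a world iff ψ holds at every accessible world, and <>ψ holds iff ψ holds at some accessible world.
Let φ = <>s -> <><>[]s. Evaluate φ at each world:
  w0 (successors {w1, w3}): φ is true.
  w1 (successors {w4}): φ is true.
  w2 (successors {w0, w2}): φ is true.
  w3 (successors {w1, w4}): φ is true.
  w4 (successors {w4, w5, w6}): φ is true.
  w5 (successors {w0, w2}): φ is true.
  w6 (successors {w0, w2}): φ is true.
For instance, at w0:
  At w0: <>s is true, <><>[]s is true, so <>s -> <><>[]s is true.
    At w0: <>s requires s at some successor in {w1, w3}.
      s holds at w1, so <>s is true at w0.
    At w0: <><>[]s requires <>[]s at some successor in {w1, w3}.
      <>[]s holds at w1, so <><>[]s is true at w0.
Satisfying worlds: {w0, w1, w2, w3, w4, w5, w6}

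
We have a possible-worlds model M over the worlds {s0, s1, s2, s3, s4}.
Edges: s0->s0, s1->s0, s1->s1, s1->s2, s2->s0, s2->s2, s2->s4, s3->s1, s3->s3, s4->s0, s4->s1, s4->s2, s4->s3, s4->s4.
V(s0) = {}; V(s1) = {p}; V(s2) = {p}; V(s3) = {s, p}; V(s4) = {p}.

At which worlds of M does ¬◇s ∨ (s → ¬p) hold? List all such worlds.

Let φ = ¬◇s ∨ (s → ¬p). Evaluate φ at each world:
  s0 (successors {s0}): φ is true.
  s1 (successors {s0, s1, s2}): φ is true.
  s2 (successors {s0, s2, s4}): φ is true.
  s3 (successors {s1, s3}): φ is false.
  s4 (successors {s0, s1, s2, s3, s4}): φ is true.
For instance, at s1:
  At s1: ¬◇s is true, s → ¬p is true, so ¬◇s ∨ (s → ¬p) is true.
    At s1: ◇s is false, so ¬◇s is true.
      At s1: ◇s requires s at some successor in {s0, s1, s2}.
        At s0: s is false.
        At s1: s is false.
        At s2: s is false.
      So ◇s is false at s1.
Satisfying worlds: {s0, s1, s2, s4}

s0, s1, s2, s4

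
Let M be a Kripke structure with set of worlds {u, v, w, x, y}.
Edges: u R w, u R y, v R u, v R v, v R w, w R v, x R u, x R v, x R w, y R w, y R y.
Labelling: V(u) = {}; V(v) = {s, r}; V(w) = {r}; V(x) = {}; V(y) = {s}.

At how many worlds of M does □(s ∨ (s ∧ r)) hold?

1

Let φ = □(s ∨ (s ∧ r)). Evaluate φ at each world:
  u (successors {w, y}): φ is false.
  v (successors {u, v, w}): φ is false.
  w (successors {v}): φ is true.
  x (successors {u, v, w}): φ is false.
  y (successors {w, y}): φ is false.
For instance, at y:
  At y: □(s ∨ (s ∧ r)) requires s ∨ (s ∧ r) at every successor {w, y}.
    s ∨ (s ∧ r) fails at w, so □(s ∨ (s ∧ r)) is false at y.
Satisfying worlds: {w}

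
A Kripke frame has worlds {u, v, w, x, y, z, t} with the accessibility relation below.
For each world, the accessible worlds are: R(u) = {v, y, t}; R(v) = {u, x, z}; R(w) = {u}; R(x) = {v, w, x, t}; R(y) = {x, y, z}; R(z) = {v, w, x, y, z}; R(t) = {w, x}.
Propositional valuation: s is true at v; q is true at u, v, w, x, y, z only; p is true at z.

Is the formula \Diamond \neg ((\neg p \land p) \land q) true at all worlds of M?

Let φ = \Diamond \neg ((\neg p \land p) \land q). Evaluate φ at each world:
  u (successors {v, y, t}): φ is true.
  v (successors {u, x, z}): φ is true.
  w (successors {u}): φ is true.
  x (successors {v, w, x, t}): φ is true.
  y (successors {x, y, z}): φ is true.
  z (successors {v, w, x, y, z}): φ is true.
  t (successors {w, x}): φ is true.
For instance, at u:
  At u: \Diamond \neg ((\neg p \land p) \land q) requires \neg ((\neg p \land p) \land q) at some successor in {v, y, t}.
    \neg ((\neg p \land p) \land q) holds at v, so \Diamond \neg ((\neg p \land p) \land q) is true at u.

Yes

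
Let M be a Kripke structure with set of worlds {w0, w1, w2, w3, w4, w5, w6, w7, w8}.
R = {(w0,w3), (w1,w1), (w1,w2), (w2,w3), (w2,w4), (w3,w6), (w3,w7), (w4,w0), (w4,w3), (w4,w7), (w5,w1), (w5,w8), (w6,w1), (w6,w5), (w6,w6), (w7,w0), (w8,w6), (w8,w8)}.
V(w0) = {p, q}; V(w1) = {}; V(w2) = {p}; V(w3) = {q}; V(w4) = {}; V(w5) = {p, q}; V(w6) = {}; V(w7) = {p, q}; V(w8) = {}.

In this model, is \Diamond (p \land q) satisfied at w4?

Yes

Recall that \Diamond ψ holds at a world iff ψ holds at some accessible world.
At w4: \Diamond (p \land q) requires p \land q at some successor in {w0, w3, w7}.
  p \land q holds at w0, so \Diamond (p \land q) is true at w4.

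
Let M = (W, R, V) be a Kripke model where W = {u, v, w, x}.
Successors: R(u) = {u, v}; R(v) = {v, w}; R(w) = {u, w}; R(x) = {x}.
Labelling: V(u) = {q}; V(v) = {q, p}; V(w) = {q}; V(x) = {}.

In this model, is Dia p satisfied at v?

At v: Dia p requires p at some successor in {v, w}.
  p holds at v, so Dia p is true at v.

Yes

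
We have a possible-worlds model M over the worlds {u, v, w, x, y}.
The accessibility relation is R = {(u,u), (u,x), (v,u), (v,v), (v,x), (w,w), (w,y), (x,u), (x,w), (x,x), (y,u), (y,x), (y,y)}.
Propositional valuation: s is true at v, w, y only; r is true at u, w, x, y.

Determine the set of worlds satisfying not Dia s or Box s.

Let φ = not Dia s or Box s. Evaluate φ at each world:
  u (successors {u, x}): φ is true.
  v (successors {u, v, x}): φ is false.
  w (successors {w, y}): φ is true.
  x (successors {u, w, x}): φ is false.
  y (successors {u, x, y}): φ is false.
For instance, at v:
  At v: not Dia s is false, Box s is false, so not Dia s or Box s is false.
    At v: Dia s is true, so not Dia s is false.
      At v: Dia s requires s at some successor in {u, v, x}.
        s holds at v, so Dia s is true at v.
    At v: Box s requires s at every successor {u, v, x}.
      s fails at u, so Box s is false at v.
Satisfying worlds: {u, w}

u, w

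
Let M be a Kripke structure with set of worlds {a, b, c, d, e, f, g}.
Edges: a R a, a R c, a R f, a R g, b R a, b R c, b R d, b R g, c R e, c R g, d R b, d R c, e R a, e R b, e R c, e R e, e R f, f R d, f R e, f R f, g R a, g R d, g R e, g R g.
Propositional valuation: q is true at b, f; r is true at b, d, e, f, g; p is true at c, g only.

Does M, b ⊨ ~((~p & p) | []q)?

Yes

At b: (~p & p) | []q is false, so ~((~p & p) | []q) is true.
  At b: ~p & p is false, []q is false, so (~p & p) | []q is false.
    At b: []q requires q at every successor {a, c, d, g}.
      q fails at a, so []q is false at b.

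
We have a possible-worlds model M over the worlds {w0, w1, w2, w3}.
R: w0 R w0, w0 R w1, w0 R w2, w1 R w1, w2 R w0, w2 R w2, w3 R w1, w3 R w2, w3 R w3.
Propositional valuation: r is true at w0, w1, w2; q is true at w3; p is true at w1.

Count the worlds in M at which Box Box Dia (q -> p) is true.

4

Let φ = Box Box Dia (q -> p). Evaluate φ at each world:
  w0 (successors {w0, w1, w2}): φ is true.
  w1 (successors {w1}): φ is true.
  w2 (successors {w0, w2}): φ is true.
  w3 (successors {w1, w2, w3}): φ is true.
For instance, at w2:
  At w2: Box Box Dia (q -> p) requires Box Dia (q -> p) at every successor {w0, w2}.
      At w0: Box Dia (q -> p) requires Dia (q -> p) at every successor {w0, w1, w2}.
        At w0: Dia (q -> p) is true.
        At w1: Dia (q -> p) is true.
        At w2: Dia (q -> p) is true.
      So Box Dia (q -> p) is true at w0.
      At w2: Box Dia (q -> p) requires Dia (q -> p) at every successor {w0, w2}.
        At w0: Dia (q -> p) is true.
        At w2: Dia (q -> p) is true.
      So Box Dia (q -> p) is true at w2.
  So Box Box Dia (q -> p) is true at w2.
Satisfying worlds: {w0, w1, w2, w3}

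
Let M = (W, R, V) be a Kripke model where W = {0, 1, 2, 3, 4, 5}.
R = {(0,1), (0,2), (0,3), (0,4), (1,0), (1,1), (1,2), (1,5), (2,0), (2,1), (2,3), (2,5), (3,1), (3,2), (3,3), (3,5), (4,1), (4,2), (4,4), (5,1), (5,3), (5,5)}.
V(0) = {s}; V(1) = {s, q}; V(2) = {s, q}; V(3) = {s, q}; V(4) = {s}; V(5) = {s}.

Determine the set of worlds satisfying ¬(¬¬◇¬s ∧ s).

Let φ = ¬(¬¬◇¬s ∧ s). Evaluate φ at each world:
  0 (successors {1, 2, 3, 4}): φ is true.
  1 (successors {0, 1, 2, 5}): φ is true.
  2 (successors {0, 1, 3, 5}): φ is true.
  3 (successors {1, 2, 3, 5}): φ is true.
  4 (successors {1, 2, 4}): φ is true.
  5 (successors {1, 3, 5}): φ is true.
For instance, at 3:
  At 3: ¬¬◇¬s ∧ s is false, so ¬(¬¬◇¬s ∧ s) is true.
    At 3: ¬¬◇¬s is false, s is true, so ¬¬◇¬s ∧ s is false.
      At 3: ¬◇¬s is true, so ¬¬◇¬s is false.
Satisfying worlds: {0, 1, 2, 3, 4, 5}

0, 1, 2, 3, 4, 5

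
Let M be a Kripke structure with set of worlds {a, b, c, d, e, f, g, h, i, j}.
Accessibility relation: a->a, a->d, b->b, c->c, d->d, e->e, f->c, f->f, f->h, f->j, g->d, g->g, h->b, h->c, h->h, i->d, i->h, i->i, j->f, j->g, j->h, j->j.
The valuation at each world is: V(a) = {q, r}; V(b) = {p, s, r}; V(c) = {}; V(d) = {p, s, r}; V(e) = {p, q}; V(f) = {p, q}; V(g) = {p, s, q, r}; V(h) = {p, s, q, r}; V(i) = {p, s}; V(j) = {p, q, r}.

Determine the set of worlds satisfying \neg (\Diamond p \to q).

Let φ = \neg (\Diamond p \to q). Evaluate φ at each world:
  a (successors {a, d}): φ is false.
  b (successors {b}): φ is true.
  c (successors {c}): φ is false.
  d (successors {d}): φ is true.
  e (successors {e}): φ is false.
  f (successors {c, f, h, j}): φ is false.
  g (successors {d, g}): φ is false.
  h (successors {b, c, h}): φ is false.
  i (successors {d, h, i}): φ is true.
  j (successors {f, g, h, j}): φ is false.
For instance, at c:
  At c: \Diamond p \to q is true, so \neg (\Diamond p \to q) is false.
    At c: \Diamond p is false, q is false, so \Diamond p \to q is true.
      At c: \Diamond p requires p at some successor in {c}.
        At c: p is false.
      So \Diamond p is false at c.
Satisfying worlds: {b, d, i}

b, d, i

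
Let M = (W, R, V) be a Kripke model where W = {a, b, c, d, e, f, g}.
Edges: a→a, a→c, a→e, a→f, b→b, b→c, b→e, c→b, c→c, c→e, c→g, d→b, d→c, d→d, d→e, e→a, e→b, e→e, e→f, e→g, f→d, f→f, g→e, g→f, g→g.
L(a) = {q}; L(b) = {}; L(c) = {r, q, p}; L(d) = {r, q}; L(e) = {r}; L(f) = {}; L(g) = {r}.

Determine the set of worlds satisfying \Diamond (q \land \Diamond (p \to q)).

a, b, c, d, e, f

Recall that \Diamond ψ holds at a world iff ψ holds at some accessible world.
Let φ = \Diamond (q \land \Diamond (p \to q)). Evaluate φ at each world:
  a (successors {a, c, e, f}): φ is true.
  b (successors {b, c, e}): φ is true.
  c (successors {b, c, e, g}): φ is true.
  d (successors {b, c, d, e}): φ is true.
  e (successors {a, b, e, f, g}): φ is true.
  f (successors {d, f}): φ is true.
  g (successors {e, f, g}): φ is false.
For instance, at d:
  At d: \Diamond (q \land \Diamond (p \to q)) requires q \land \Diamond (p \to q) at some successor in {b, c, d, e}.
    q \land \Diamond (p \to q) holds at c, so \Diamond (q \land \Diamond (p \to q)) is true at d.
      At c: q is true, \Diamond (p \to q) is true, so q \land \Diamond (p \to q) is true.
Satisfying worlds: {a, b, c, d, e, f}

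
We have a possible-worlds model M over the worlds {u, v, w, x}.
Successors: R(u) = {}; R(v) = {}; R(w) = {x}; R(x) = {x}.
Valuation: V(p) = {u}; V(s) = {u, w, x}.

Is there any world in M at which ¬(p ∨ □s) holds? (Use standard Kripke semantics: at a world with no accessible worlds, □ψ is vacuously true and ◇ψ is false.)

Let φ = ¬(p ∨ □s). Evaluate φ at each world:
  u (successors ∅): φ is false.
  v (successors ∅): φ is false.
  w (successors {x}): φ is false.
  x (successors {x}): φ is false.
For instance, at w:
  At w: p ∨ □s is true, so ¬(p ∨ □s) is false.
    At w: p is false, □s is true, so p ∨ □s is true.
      At w: □s requires s at every successor {x}.
        At x: s is true.
      So □s is true at w.

No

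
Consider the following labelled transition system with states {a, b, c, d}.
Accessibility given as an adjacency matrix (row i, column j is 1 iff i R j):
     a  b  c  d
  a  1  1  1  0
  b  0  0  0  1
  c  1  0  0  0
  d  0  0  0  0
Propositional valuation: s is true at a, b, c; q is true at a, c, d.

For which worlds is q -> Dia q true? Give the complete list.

a, b, c

Let φ = q -> Dia q. Evaluate φ at each world:
  a (successors {a, b, c}): φ is true.
  b (successors {d}): φ is true.
  c (successors {a}): φ is true.
  d (successors ∅): φ is false.
For instance, at a:
  At a: q is true, Dia q is true, so q -> Dia q is true.
    At a: Dia q requires q at some successor in {a, b, c}.
      q holds at a, so Dia q is true at a.
Satisfying worlds: {a, b, c}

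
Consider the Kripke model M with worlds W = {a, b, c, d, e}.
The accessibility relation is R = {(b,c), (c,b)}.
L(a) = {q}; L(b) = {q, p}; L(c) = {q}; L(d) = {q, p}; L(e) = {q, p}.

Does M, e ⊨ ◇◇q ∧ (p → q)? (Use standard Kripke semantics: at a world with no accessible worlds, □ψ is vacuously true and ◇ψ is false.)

Recall that ◇ψ holds at a world iff ψ holds at some accessible world.
At e: ◇◇q is false, p → q is true, so ◇◇q ∧ (p → q) is false.
  At e: no accessible worlds, so ◇◇q is false.

No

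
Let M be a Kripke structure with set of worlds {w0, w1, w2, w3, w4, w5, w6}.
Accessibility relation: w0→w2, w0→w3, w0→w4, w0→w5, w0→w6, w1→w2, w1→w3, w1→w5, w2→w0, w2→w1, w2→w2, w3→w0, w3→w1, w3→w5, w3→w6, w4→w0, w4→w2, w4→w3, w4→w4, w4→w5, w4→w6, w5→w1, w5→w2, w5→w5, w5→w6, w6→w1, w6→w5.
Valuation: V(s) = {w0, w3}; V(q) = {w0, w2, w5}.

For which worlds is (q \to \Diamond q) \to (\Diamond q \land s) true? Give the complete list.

Let φ = (q \to \Diamond q) \to (\Diamond q \land s). Evaluate φ at each world:
  w0 (successors {w2, w3, w4, w5, w6}): φ is true.
  w1 (successors {w2, w3, w5}): φ is false.
  w2 (successors {w0, w1, w2}): φ is false.
  w3 (successors {w0, w1, w5, w6}): φ is true.
  w4 (successors {w0, w2, w3, w4, w5, w6}): φ is false.
  w5 (successors {w1, w2, w5, w6}): φ is false.
  w6 (successors {w1, w5}): φ is false.
For instance, at w5:
  At w5: q \to \Diamond q is true, \Diamond q \land s is false, so (q \to \Diamond q) \to (\Diamond q \land s) is false.
    At w5: q is true, \Diamond q is true, so q \to \Diamond q is true.
      At w5: \Diamond q requires q at some successor in {w1, w2, w5, w6}.
        q holds at w2, so \Diamond q is true at w5.
    At w5: \Diamond q is true, s is false, so \Diamond q \land s is false.
      At w5: \Diamond q requires q at some successor in {w1, w2, w5, w6}.
        q holds at w2, so \Diamond q is true at w5.
Satisfying worlds: {w0, w3}

w0, w3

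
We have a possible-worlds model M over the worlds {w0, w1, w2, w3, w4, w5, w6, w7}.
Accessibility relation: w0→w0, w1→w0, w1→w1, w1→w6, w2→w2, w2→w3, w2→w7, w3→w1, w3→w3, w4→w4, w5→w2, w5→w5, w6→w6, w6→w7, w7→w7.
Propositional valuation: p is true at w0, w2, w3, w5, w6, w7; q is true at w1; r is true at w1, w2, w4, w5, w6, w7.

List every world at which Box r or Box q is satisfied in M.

Let φ = Box r or Box q. Evaluate φ at each world:
  w0 (successors {w0}): φ is false.
  w1 (successors {w0, w1, w6}): φ is false.
  w2 (successors {w2, w3, w7}): φ is false.
  w3 (successors {w1, w3}): φ is false.
  w4 (successors {w4}): φ is true.
  w5 (successors {w2, w5}): φ is true.
  w6 (successors {w6, w7}): φ is true.
  w7 (successors {w7}): φ is true.
For instance, at w4:
  At w4: Box r is true, Box q is false, so Box r or Box q is true.
    At w4: Box r requires r at every successor {w4}.
      At w4: r is true.
    So Box r is true at w4.
    At w4: Box q requires q at every successor {w4}.
      q fails at w4, so Box q is false at w4.
Satisfying worlds: {w4, w5, w6, w7}

w4, w5, w6, w7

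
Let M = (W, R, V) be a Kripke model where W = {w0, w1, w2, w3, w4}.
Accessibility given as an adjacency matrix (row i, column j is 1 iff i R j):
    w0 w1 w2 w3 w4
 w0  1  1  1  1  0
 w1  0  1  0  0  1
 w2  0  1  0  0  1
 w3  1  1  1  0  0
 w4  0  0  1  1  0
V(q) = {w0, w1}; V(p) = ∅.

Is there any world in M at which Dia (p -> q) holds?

Recall that Dia ψ holds at a world iff ψ holds at some accessible world.
Let φ = Dia (p -> q). Evaluate φ at each world:
  w0 (successors {w0, w1, w2, w3}): φ is true.
  w1 (successors {w1, w4}): φ is true.
  w2 (successors {w1, w4}): φ is true.
  w3 (successors {w0, w1, w2}): φ is true.
  w4 (successors {w2, w3}): φ is true.
Detail at w0 (witness):
  At w0: Dia (p -> q) requires p -> q at some successor in {w0, w1, w2, w3}.
    p -> q holds at w0, so Dia (p -> q) is true at w0.

Yes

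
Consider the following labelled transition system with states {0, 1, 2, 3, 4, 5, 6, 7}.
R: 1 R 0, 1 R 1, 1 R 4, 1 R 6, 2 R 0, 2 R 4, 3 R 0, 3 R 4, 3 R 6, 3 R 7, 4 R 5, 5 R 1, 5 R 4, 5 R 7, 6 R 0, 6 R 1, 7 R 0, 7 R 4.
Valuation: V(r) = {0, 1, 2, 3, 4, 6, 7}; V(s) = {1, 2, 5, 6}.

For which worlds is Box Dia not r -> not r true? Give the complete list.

Let φ = Box Dia not r -> not r. Evaluate φ at each world:
  0 (successors ∅): φ is false.
  1 (successors {0, 1, 4, 6}): φ is true.
  2 (successors {0, 4}): φ is true.
  3 (successors {0, 4, 6, 7}): φ is true.
  4 (successors {5}): φ is true.
  5 (successors {1, 4, 7}): φ is true.
  6 (successors {0, 1}): φ is true.
  7 (successors {0, 4}): φ is true.
For instance, at 7:
  At 7: Box Dia not r is false, not r is false, so Box Dia not r -> not r is true.
    At 7: Box Dia not r requires Dia not r at every successor {0, 4}.
      Dia not r fails at 0, so Box Dia not r is false at 7.
Satisfying worlds: {1, 2, 3, 4, 5, 6, 7}

1, 2, 3, 4, 5, 6, 7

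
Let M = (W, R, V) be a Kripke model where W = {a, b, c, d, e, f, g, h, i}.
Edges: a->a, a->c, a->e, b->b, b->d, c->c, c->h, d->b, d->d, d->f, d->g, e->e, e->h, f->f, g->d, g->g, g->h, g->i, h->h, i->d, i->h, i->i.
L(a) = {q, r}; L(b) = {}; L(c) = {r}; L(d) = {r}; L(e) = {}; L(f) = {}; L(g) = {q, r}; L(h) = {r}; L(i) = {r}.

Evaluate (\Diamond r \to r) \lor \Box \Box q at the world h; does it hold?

Recall that \Box ψ holds at a world iff ψ holds at every accessible world, and \Diamond ψ holds iff ψ holds at some accessible world.
At h: \Diamond r \to r is true, \Box \Box q is false, so (\Diamond r \to r) \lor \Box \Box q is true.
  At h: \Diamond r is true, r is true, so \Diamond r \to r is true.
    At h: \Diamond r requires r at some successor in {h}.
      r holds at h, so \Diamond r is true at h.
  At h: \Box \Box q requires \Box q at every successor {h}.
    \Box q fails at h, so \Box \Box q is false at h.
      At h: \Box q requires q at every successor {h}.
        q fails at h, so \Box q is false at h.

Yes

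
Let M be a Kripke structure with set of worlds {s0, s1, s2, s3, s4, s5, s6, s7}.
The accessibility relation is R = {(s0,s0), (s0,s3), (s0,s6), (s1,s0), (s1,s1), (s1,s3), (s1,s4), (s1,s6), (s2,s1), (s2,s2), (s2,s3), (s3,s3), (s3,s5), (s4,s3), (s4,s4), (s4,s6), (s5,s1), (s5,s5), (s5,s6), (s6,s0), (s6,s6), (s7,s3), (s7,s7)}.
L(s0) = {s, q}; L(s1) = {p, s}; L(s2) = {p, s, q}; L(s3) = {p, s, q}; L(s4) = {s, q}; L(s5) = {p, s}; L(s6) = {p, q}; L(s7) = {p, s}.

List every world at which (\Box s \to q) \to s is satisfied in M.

s0, s1, s2, s3, s4, s5, s7

Let φ = (\Box s \to q) \to s. Evaluate φ at each world:
  s0 (successors {s0, s3, s6}): φ is true.
  s1 (successors {s0, s1, s3, s4, s6}): φ is true.
  s2 (successors {s1, s2, s3}): φ is true.
  s3 (successors {s3, s5}): φ is true.
  s4 (successors {s3, s4, s6}): φ is true.
  s5 (successors {s1, s5, s6}): φ is true.
  s6 (successors {s0, s6}): φ is false.
  s7 (successors {s3, s7}): φ is true.
For instance, at s3:
  At s3: \Box s \to q is true, s is true, so (\Box s \to q) \to s is true.
    At s3: \Box s is true, q is true, so \Box s \to q is true.
      At s3: \Box s requires s at every successor {s3, s5}.
        At s3: s is true.
        At s5: s is true.
      So \Box s is true at s3.
Satisfying worlds: {s0, s1, s2, s3, s4, s5, s7}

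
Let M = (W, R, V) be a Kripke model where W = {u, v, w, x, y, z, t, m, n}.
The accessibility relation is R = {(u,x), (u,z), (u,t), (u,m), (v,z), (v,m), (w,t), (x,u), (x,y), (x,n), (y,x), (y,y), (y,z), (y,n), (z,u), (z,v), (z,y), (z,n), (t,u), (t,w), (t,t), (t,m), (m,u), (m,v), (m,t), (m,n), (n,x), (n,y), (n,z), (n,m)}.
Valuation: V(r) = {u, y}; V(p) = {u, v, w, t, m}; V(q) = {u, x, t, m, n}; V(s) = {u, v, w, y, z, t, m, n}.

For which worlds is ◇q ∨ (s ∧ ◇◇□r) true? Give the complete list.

Recall that □ψ holds at a world iff ψ holds at every accessible world, and ◇ψ holds iff ψ holds at some accessible world.
Let φ = ◇q ∨ (s ∧ ◇◇□r). Evaluate φ at each world:
  u (successors {x, z, t, m}): φ is true.
  v (successors {z, m}): φ is true.
  w (successors {t}): φ is true.
  x (successors {u, y, n}): φ is true.
  y (successors {x, y, z, n}): φ is true.
  z (successors {u, v, y, n}): φ is true.
  t (successors {u, w, t, m}): φ is true.
  m (successors {u, v, t, n}): φ is true.
  n (successors {x, y, z, m}): φ is true.
For instance, at m:
  At m: ◇q is true, s ∧ ◇◇□r is false, so ◇q ∨ (s ∧ ◇◇□r) is true.
    At m: ◇q requires q at some successor in {u, v, t, n}.
      q holds at u, so ◇q is true at m.
    At m: s is true, ◇◇□r is false, so s ∧ ◇◇□r is false.
      At m: ◇◇□r requires ◇□r at some successor in {u, v, t, n}.
        At u: ◇□r is false.
        At v: ◇□r is false.
        At t: ◇□r is false.
        At n: ◇□r is false.
      So ◇◇□r is false at m.
Satisfying worlds: {u, v, w, x, y, z, t, m, n}

u, v, w, x, y, z, t, m, n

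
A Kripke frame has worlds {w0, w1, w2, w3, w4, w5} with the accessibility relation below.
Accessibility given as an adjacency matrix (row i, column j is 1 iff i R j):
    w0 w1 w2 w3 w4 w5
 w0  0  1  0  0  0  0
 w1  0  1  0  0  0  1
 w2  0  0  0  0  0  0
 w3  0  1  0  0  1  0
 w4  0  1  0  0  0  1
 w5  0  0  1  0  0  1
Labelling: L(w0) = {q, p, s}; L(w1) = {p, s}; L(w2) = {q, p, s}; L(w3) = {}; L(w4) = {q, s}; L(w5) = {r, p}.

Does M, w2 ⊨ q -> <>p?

At w2: q is true, <>p is false, so q -> <>p is false.
  At w2: no accessible worlds, so <>p is false.

No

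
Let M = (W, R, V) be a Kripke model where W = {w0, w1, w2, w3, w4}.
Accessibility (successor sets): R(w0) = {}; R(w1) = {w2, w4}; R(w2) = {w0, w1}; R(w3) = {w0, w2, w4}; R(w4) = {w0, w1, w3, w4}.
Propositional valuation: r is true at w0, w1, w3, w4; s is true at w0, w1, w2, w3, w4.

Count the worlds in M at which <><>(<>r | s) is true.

4

Let φ = <><>(<>r | s). Evaluate φ at each world:
  w0 (successors ∅): φ is false.
  w1 (successors {w2, w4}): φ is true.
  w2 (successors {w0, w1}): φ is true.
  w3 (successors {w0, w2, w4}): φ is true.
  w4 (successors {w0, w1, w3, w4}): φ is true.
For instance, at w1:
  At w1: <><>(<>r | s) requires <>(<>r | s) at some successor in {w2, w4}.
    <>(<>r | s) holds at w2, so <><>(<>r | s) is true at w1.
      At w2: <>(<>r | s) requires <>r | s at some successor in {w0, w1}.
        <>r | s holds at w0, so <>(<>r | s) is true at w2.
Satisfying worlds: {w1, w2, w3, w4}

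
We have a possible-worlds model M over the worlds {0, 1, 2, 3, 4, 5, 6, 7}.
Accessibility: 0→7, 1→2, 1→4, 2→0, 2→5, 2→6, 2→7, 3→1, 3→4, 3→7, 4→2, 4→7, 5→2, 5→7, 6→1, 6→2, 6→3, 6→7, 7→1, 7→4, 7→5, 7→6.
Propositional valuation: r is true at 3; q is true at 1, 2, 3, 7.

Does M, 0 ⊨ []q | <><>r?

Yes

Recall that []ψ holds at a world iff ψ holds at every accessible world, and <>ψ holds iff ψ holds at some accessible world.
At 0: []q is true, <><>r is false, so []q | <><>r is true.
  At 0: []q requires q at every successor {7}.
    At 7: q is true.
  So []q is true at 0.
  At 0: <><>r requires <>r at some successor in {7}.
    At 7: <>r is false.
  So <><>r is false at 0.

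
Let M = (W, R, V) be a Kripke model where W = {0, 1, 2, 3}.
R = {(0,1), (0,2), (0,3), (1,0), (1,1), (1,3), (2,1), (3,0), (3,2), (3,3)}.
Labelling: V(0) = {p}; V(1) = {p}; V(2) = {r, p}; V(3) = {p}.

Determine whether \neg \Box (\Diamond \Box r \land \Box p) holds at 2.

Recall that \Box ψ holds at a world iff ψ holds at every accessible world, and \Diamond ψ holds iff ψ holds at some accessible world.
At 2: \Box (\Diamond \Box r \land \Box p) is false, so \neg \Box (\Diamond \Box r \land \Box p) is true.
  At 2: \Box (\Diamond \Box r \land \Box p) requires \Diamond \Box r \land \Box p at every successor {1}.
    \Diamond \Box r \land \Box p fails at 1, so \Box (\Diamond \Box r \land \Box p) is false at 2.
      At 1: \Diamond \Box r is false, \Box p is true, so \Diamond \Box r \land \Box p is false.

Yes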